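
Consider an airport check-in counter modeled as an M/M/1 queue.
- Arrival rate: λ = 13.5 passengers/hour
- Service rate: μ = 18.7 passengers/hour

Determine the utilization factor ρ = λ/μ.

Server utilization: ρ = λ/μ
ρ = 13.5/18.7 = 0.7219
The server is busy 72.19% of the time.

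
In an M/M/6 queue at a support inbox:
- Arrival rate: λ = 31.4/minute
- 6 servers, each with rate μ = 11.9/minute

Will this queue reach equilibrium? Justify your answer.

Stability requires ρ = λ/(cμ) < 1
ρ = 31.4/(6 × 11.9) = 31.4/71.40 = 0.4398
Since 0.4398 < 1, the system is STABLE.
The servers are busy 43.98% of the time.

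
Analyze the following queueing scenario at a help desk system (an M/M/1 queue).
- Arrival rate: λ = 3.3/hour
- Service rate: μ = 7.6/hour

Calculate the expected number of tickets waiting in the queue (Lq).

ρ = λ/μ = 3.3/7.6 = 0.4342
For M/M/1: Lq = λ²/(μ(μ-λ))
Lq = 10.89/(7.6 × 4.30)
Lq = 0.3332 tickets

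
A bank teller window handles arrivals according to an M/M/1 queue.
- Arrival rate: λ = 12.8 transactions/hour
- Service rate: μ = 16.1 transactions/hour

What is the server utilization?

Server utilization: ρ = λ/μ
ρ = 12.8/16.1 = 0.7950
The server is busy 79.50% of the time.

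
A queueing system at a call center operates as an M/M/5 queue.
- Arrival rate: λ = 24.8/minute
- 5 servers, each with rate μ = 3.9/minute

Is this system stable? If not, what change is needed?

Stability requires ρ = λ/(cμ) < 1
ρ = 24.8/(5 × 3.9) = 24.8/19.50 = 1.2718
Since 1.2718 ≥ 1, the system is UNSTABLE.
Need c > λ/μ = 24.8/3.9 = 6.36.
Minimum servers needed: c = 7.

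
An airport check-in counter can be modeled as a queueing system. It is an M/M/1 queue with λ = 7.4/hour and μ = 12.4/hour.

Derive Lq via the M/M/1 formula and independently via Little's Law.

Method 1 (direct): Lq = λ²/(μ(μ-λ)) = 54.76/(12.4 × 5.00) = 0.8832

Method 2 (Little's Law):
W = 1/(μ-λ) = 1/5.00 = 0.2000
Wq = W - 1/μ = 0.2000 - 0.08065 = 0.11935
Lq = λWq = 7.4 × 0.11935 = 0.8832 ✔ (matches Method 1)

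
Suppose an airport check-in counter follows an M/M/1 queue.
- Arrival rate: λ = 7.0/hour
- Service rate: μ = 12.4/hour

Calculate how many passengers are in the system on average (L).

ρ = λ/μ = 7.0/12.4 = 0.5645
For M/M/1: L = λ/(μ-λ)
L = 7.0/(12.4-7.0) = 7.0/5.40
L = 1.2963 passengers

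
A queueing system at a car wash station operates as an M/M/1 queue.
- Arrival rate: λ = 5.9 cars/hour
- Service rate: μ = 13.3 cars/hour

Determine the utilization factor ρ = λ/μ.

Server utilization: ρ = λ/μ
ρ = 5.9/13.3 = 0.4436
The server is busy 44.36% of the time.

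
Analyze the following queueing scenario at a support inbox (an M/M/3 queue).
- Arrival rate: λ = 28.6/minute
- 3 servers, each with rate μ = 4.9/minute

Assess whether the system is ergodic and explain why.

Stability requires ρ = λ/(cμ) < 1
ρ = 28.6/(3 × 4.9) = 28.6/14.70 = 1.9456
Since 1.9456 ≥ 1, the system is UNSTABLE.
Need c > λ/μ = 28.6/4.9 = 5.84.
Minimum servers needed: c = 6.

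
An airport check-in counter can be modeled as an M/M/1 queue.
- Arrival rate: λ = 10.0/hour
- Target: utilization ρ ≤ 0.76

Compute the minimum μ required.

ρ = λ/μ, so μ = λ/ρ
μ ≥ 10.0/0.76 = 13.1579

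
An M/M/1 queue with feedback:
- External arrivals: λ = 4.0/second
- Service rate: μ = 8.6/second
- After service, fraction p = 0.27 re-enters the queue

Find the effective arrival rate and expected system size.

Effective arrival rate: λ_eff = λ/(1-p) = 4.0/(1-0.27) = 4.0/0.73 = 5.479452
ρ = λ_eff/μ = 5.479452/8.6 = 0.637146
L = ρ/(1-ρ) = 0.637146/(1-0.637146) = 1.7559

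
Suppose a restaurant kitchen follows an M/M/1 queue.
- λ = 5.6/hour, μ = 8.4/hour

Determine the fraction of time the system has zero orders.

ρ = λ/μ = 5.6/8.4 = 0.6667
P(0) = 1 - ρ = 1 - 0.6667 = 0.3333
The server is idle 33.33% of the time.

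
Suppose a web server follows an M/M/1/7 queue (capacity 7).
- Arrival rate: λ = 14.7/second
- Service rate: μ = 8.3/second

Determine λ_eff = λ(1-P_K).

ρ = λ/μ = 14.7/8.3 = 1.7711
P₀ = (1-ρ)/(1-ρ^(K+1)) = (1-1.7711)/(1-1.7711^8) = -0.7711/-95.8154 = 0.008048
P_K = P₀×ρ^K = 0.008048 × 1.7711^7 = 0.008048 × 54.6640 = 0.4399
λ_eff = λ(1-P_K) = 14.7 × (1 - 0.43992) = 14.7 × 0.56008 = 8.2332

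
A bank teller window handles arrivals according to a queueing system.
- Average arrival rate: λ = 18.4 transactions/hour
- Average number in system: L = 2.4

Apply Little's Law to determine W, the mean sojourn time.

Little's Law: L = λW, so W = L/λ
W = 2.4/18.4 = 0.1304 hours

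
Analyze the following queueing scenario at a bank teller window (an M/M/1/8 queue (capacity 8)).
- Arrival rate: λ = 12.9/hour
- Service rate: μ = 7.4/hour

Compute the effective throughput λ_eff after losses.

ρ = λ/μ = 12.9/7.4 = 1.74324
P₀ = (1-ρ)/(1-ρ^(K+1)) = (1-1.74324)/(1-1.74324^9) = -0.7432/-147.6670 = 0.005033
P_K = P₀×ρ^K = 0.005033 × 1.74324^8 = 0.005033 × 85.2820 = 0.4292
λ_eff = λ(1-P_K) = 12.9 × (1 - 0.42924) = 12.9 × 0.57076 = 7.3628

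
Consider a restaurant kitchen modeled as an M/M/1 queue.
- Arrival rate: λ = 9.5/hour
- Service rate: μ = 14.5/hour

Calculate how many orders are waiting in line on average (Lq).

ρ = λ/μ = 9.5/14.5 = 0.6552
For M/M/1: Lq = λ²/(μ(μ-λ))
Lq = 90.25/(14.5 × 5.00)
Lq = 1.2448 orders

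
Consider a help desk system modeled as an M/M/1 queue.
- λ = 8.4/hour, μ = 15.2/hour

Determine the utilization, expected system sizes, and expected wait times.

Step 1: ρ = λ/μ = 8.4/15.2 = 0.5526
Step 2: L = λ/(μ-λ) = 8.4/6.80 = 1.2353
Step 3: Lq = λ²/(μ(μ-λ)) = 70.56/(15.2×6.80) = 0.6827
Step 4: W = 1/(μ-λ) = 1/6.80 = 0.14706
Step 5: Wq = λ/(μ(μ-λ)) = 8.4/(15.2×6.80) = 0.08127
Step 6: P(0) = 1-ρ = 0.4474
Verify: L = λW = 8.4×0.14706 = 1.2353 ✔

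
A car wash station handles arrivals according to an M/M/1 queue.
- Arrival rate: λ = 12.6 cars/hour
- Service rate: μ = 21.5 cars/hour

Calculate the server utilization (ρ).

Server utilization: ρ = λ/μ
ρ = 12.6/21.5 = 0.5860
The server is busy 58.60% of the time.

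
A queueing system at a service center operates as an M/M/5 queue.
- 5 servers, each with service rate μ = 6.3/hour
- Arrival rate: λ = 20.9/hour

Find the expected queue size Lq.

Traffic intensity: ρ = λ/(cμ) = 20.9/(5×6.3) = 0.6635
Since ρ = 0.6635 < 1, system is stable.
Offered load a = λ/μ = cρ = 20.9/6.3 = 3.3175
P₀ = [ Σₙ₌₀^4 aⁿ/n! + a^5/(5!(1-ρ)) ]⁻¹
Σ = a^0/0! + a^1/1! + a^2/2! + a^3/3! + a^4/4! = 1.0000 + 3.3175 + 5.5028 + 6.0851 + 5.0467 = 20.9521
a^5/(5!(1-ρ)) = 401.8173/(120 × 0.336508) = 9.9507
P₀ = 1/(20.9521 + 9.9507) = 0.03236
Lq = P₀·a^5·ρ / (5!(1-ρ)²) = 0.032360 × 401.8173 × 0.66349 / (120 × 0.11324) = 0.6349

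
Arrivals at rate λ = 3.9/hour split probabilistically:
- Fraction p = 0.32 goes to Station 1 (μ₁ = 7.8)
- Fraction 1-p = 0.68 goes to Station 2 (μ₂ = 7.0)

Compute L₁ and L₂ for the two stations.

Effective rates: λ₁ = 3.9×0.32 = 1.248, λ₂ = 3.9×0.68 = 2.652
Station 1: ρ₁ = 1.248/7.8 = 0.1600, L₁ = ρ₁/(1-ρ₁) = 0.1600/(1-0.1600) = 0.1905
Station 2: ρ₂ = 2.652/7.0 = 0.37886, L₂ = ρ₂/(1-ρ₂) = 0.37886/(1-0.37886) = 0.6099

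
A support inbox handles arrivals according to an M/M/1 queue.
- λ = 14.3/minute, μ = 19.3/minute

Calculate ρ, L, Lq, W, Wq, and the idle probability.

Step 1: ρ = λ/μ = 14.3/19.3 = 0.7409
Step 2: L = λ/(μ-λ) = 14.3/5.00 = 2.8600
Step 3: Lq = λ²/(μ(μ-λ)) = 204.49/(19.3×5.00) = 2.1191
Step 4: W = 1/(μ-λ) = 1/5.00 = 0.2000
Step 5: Wq = λ/(μ(μ-λ)) = 14.3/(19.3×5.00) = 0.1482
Step 6: P(0) = 1-ρ = 0.2591
Verify: L = λW = 14.3×0.2000 = 2.8600 ✔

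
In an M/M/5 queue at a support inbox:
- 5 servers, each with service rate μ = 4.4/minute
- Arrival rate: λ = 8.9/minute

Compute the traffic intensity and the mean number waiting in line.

Traffic intensity: ρ = λ/(cμ) = 8.9/(5×4.4) = 0.4045
Since ρ = 0.4045 < 1, system is stable.
Offered load a = λ/μ = cρ = 8.9/4.4 = 2.0227
P₀ = [ Σₙ₌₀^4 aⁿ/n! + a^5/(5!(1-ρ)) ]⁻¹
Σ = a^0/0! + a^1/1! + a^2/2! + a^3/3! + a^4/4! = 1.0000 + 2.0227 + 2.0457 + 1.3793 + 0.6975 = 7.1452
a^5/(5!(1-ρ)) = 33.8600/(120 × 0.59545) = 0.4739
P₀ = 1/(7.1452 + 0.4739) = 0.1312
Lq = P₀·a^5·ρ / (5!(1-ρ)²) = 0.13125 × 33.8600 × 0.40455 / (120 × 0.35457) = 0.04225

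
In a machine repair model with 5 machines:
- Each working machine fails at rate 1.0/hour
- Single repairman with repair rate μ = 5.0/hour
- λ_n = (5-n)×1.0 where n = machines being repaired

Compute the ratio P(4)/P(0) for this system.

P(4)/P(0) = ∏_{i=0}^{4-1} λ_i/μ_{i+1}
= (5-0)×1.0/5.0 × (5-1)×1.0/5.0 × (5-2)×1.0/5.0 × (5-3)×1.0/5.0
= 0.1920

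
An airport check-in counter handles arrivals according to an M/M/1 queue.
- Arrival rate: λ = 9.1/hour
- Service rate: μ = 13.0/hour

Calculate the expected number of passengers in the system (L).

ρ = λ/μ = 9.1/13.0 = 0.7000
For M/M/1: L = λ/(μ-λ)
L = 9.1/(13.0-9.1) = 9.1/3.90
L = 2.3333 passengers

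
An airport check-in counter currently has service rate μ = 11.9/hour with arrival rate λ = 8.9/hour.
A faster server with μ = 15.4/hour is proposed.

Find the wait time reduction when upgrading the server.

System 1: ρ₁ = 8.9/11.9 = 0.7479, W₁ = 1/(11.9-8.9) = 0.333333
System 2: ρ₂ = 8.9/15.4 = 0.5779, W₂ = 1/(15.4-8.9) = 0.153846
Improvement: (W₁-W₂)/W₁ = (0.333333-0.153846)/0.333333 = 53.85%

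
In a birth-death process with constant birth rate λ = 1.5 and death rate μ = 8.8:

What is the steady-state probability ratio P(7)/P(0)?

For constant rates: P(n)/P(0) = (λ/μ)^n
P(7)/P(0) = (1.5/8.8)^7 = 0.170455^7 = 0.000004181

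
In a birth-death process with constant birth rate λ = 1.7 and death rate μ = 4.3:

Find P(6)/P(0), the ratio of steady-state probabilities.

For constant rates: P(n)/P(0) = (λ/μ)^n
P(6)/P(0) = (1.7/4.3)^6 = 0.39535^6 = 0.003818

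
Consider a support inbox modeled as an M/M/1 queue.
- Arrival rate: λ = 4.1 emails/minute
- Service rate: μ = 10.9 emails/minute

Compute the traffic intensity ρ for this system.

Server utilization: ρ = λ/μ
ρ = 4.1/10.9 = 0.3761
The server is busy 37.61% of the time.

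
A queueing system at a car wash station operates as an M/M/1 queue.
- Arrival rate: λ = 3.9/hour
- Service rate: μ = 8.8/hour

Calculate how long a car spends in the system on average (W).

First, compute utilization: ρ = λ/μ = 3.9/8.8 = 0.4432
For M/M/1: W = 1/(μ-λ)
W = 1/(8.8-3.9) = 1/4.90
W = 0.2041 hours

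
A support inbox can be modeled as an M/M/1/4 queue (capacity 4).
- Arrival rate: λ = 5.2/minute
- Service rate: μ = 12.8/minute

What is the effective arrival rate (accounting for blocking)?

ρ = λ/μ = 5.2/12.8 = 0.40625
P₀ = (1-ρ)/(1-ρ^(K+1)) = (1-0.40625)/(1-0.40625^5) = 0.59375/0.98893 = 0.6004
P_K = P₀×ρ^K = 0.6004 × 0.40625^4 = 0.6004 × 0.02724 = 0.01635
λ_eff = λ(1-P_K) = 5.2 × (1 - 0.01635) = 5.2 × 0.98365 = 5.1150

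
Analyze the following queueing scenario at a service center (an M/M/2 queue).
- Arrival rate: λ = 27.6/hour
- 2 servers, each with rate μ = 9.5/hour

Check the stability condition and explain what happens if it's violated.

Stability requires ρ = λ/(cμ) < 1
ρ = 27.6/(2 × 9.5) = 27.6/19.00 = 1.4526
Since 1.4526 ≥ 1, the system is UNSTABLE.
Need c > λ/μ = 27.6/9.5 = 2.91.
Minimum servers needed: c = 3.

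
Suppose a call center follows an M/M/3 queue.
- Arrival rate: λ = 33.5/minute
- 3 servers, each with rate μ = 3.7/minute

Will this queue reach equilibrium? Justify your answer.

Stability requires ρ = λ/(cμ) < 1
ρ = 33.5/(3 × 3.7) = 33.5/11.10 = 3.0180
Since 3.0180 ≥ 1, the system is UNSTABLE.
Need c > λ/μ = 33.5/3.7 = 9.05.
Minimum servers needed: c = 10.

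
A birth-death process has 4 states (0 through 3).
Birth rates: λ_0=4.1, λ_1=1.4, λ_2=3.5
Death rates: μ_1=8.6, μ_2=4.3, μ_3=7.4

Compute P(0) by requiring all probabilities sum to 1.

Ratios P(n)/P(0) = (λ₀···λₙ₋₁)/(μ₁···μₙ):
P(1)/P(0) = (4.1)/(8.6) = 0.47674
P(2)/P(0) = (4.1×1.4)/(8.6×4.3) = 0.15522
P(3)/P(0) = (4.1×1.4×3.5)/(8.6×4.3×7.4) = 0.073414

Normalization: ∑ P(n) = 1
P(0) × (1.0000 + 0.47674 + 0.15522 + 0.073414) = 1
P(0) × 1.7054 = 1
P(0) = 1/1.7054 = 0.5864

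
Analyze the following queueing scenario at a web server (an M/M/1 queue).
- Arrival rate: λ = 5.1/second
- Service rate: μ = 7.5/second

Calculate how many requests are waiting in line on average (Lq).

ρ = λ/μ = 5.1/7.5 = 0.6800
For M/M/1: Lq = λ²/(μ(μ-λ))
Lq = 26.01/(7.5 × 2.40)
Lq = 1.4450 requests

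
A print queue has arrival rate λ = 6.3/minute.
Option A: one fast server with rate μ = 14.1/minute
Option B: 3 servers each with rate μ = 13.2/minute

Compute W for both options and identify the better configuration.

Option A: single server μ = 14.1 (M/M/1)
  ρ_A = 6.3/14.1 = 0.4468
  W_A = 1/(μ-λ) = 1/(14.1-6.3) = 1/7.80 = 0.1282

Option B: 3 servers μ = 13.2 (M/M/3)
  ρ_B = λ/(cμ) = 6.3/(3×13.2) = 0.1591
  Offered load a = λ/μ = cρ = 6.3/13.2 = 0.4773
  P₀ = [ Σₙ₌₀^2 aⁿ/n! + a^3/(3!(1-ρ)) ]⁻¹
  Σ = a^0/0! + a^1/1! + a^2/2! = 1.0000 + 0.4773 + 0.1139 = 1.5912
  a^3/(3!(1-ρ)) = 0.10872/(6 × 0.84091) = 0.02155
  P₀ = 1/(1.5912 + 0.02155) = 0.6201
  Lq = P₀·a^3·ρ / (3!(1-ρ)²) = 0.6201 × 0.1087 × 0.1591 / (6 × 0.7071) = 0.002528
  Wq_B = Lq/λ = 0.0025278/6.3 = 0.0004012
  W_B = Wq_B + 1/μ = 0.0004012 + 0.07576 = 0.07616

Since W_B = 0.07616 < W_A = 0.1282, Option B (multiple servers) has the shorter time in system.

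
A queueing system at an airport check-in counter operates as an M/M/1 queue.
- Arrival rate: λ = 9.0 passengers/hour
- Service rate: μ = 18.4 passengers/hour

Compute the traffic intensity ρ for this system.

Server utilization: ρ = λ/μ
ρ = 9.0/18.4 = 0.4891
The server is busy 48.91% of the time.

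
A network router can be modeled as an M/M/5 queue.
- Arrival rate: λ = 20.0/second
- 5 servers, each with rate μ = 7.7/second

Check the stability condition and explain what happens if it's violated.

Stability requires ρ = λ/(cμ) < 1
ρ = 20.0/(5 × 7.7) = 20.0/38.50 = 0.5195
Since 0.5195 < 1, the system is STABLE.
The servers are busy 51.95% of the time.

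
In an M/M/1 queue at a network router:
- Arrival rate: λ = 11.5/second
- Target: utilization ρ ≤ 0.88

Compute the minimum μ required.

ρ = λ/μ, so μ = λ/ρ
μ ≥ 11.5/0.88 = 13.0682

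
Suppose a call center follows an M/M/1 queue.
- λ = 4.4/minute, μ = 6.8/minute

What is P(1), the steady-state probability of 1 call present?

ρ = λ/μ = 4.4/6.8 = 0.6471
P(n) = (1-ρ)ρⁿ
P(1) = (1-0.6471) × 0.6471^1
P(1) = 0.3529 × 0.6471
P(1) = 0.2284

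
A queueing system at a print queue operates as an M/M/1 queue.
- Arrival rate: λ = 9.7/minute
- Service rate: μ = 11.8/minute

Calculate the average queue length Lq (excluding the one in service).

ρ = λ/μ = 9.7/11.8 = 0.8220
For M/M/1: Lq = λ²/(μ(μ-λ))
Lq = 94.09/(11.8 × 2.10)
Lq = 3.7970 jobs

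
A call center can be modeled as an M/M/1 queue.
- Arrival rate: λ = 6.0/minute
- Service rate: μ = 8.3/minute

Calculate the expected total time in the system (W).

First, compute utilization: ρ = λ/μ = 6.0/8.3 = 0.7229
For M/M/1: W = 1/(μ-λ)
W = 1/(8.3-6.0) = 1/2.30
W = 0.4348 minutes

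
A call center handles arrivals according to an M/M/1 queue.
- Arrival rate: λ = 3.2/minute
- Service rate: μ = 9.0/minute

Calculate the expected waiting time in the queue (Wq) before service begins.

First, compute utilization: ρ = λ/μ = 3.2/9.0 = 0.3556
For M/M/1: Wq = λ/(μ(μ-λ))
Wq = 3.2/(9.0 × (9.0-3.2))
Wq = 3.2/(9.0 × 5.80)
Wq = 0.06130 minutes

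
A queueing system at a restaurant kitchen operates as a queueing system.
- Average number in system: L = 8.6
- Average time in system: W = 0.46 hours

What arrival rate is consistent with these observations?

Little's Law: L = λW, so λ = L/W
λ = 8.6/0.46 = 18.6957 orders/hour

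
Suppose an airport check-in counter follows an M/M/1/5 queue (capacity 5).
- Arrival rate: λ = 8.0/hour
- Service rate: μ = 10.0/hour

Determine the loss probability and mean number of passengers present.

ρ = λ/μ = 8.0/10.0 = 0.8000
P₀ = (1-ρ)/(1-ρ^(K+1)) = (1-0.8000)/(1-0.8000^6) = 0.20000/0.73786 = 0.2711
P_K = P₀×ρ^K = 0.27106 × 0.8000^5 = 0.27106 × 0.32768 = 0.08882
Blocking probability P_5 = 0.08882 (8.88%)
L = ρ[1 - (K+1)ρ^K + Kρ^(K+1)] / [(1-ρ)(1-ρ^(K+1))]
L = 0.8000 × (1 - 6×0.327680 + 5×0.262144) / ((1 - 0.8000) × (1 - 0.262144)) = 1.8683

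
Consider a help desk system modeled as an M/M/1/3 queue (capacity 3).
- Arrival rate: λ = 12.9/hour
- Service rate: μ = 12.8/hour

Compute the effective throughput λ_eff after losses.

ρ = λ/μ = 12.9/12.8 = 1.0078
P₀ = (1-ρ)/(1-ρ^(K+1)) = (1-1.0078)/(1-1.0078^4) = -0.007800/-0.03157 = 0.2471
P_K = P₀×ρ^K = 0.2471 × 1.0078^3 = 0.2471 × 1.0236 = 0.2529
λ_eff = λ(1-P_K) = 12.9 × (1 - 0.252926) = 12.9 × 0.747074 = 9.6373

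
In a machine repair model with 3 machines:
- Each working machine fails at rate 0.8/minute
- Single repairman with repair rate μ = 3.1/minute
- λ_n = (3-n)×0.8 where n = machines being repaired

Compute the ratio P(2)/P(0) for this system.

P(2)/P(0) = ∏_{i=0}^{2-1} λ_i/μ_{i+1}
= (3-0)×0.8/3.1 × (3-1)×0.8/3.1
= 0.3996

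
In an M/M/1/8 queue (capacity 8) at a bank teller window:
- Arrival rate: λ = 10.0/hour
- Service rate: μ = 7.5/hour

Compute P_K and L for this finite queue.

ρ = λ/μ = 10.0/7.5 = 1.33333
P₀ = (1-ρ)/(1-ρ^(K+1)) = (1-1.33333)/(1-1.33333^9) = -0.3333/-12.3180 = 0.02706
P_K = P₀×ρ^K = 0.02706 × 1.33333^8 = 0.02706 × 9.9885 = 0.2703
Blocking probability P_8 = 0.2703 (27.03%)
L = ρ[1 - (K+1)ρ^K + Kρ^(K+1)] / [(1-ρ)(1-ρ^(K+1))]
L = 1.33333 × (1 - 9×9.98852 + 8×13.3180) / ((1 - 1.33333) × (1 - 13.3180)) = 5.7306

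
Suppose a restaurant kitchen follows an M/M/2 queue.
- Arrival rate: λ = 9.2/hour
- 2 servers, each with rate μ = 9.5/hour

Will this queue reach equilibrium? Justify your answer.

Stability requires ρ = λ/(cμ) < 1
ρ = 9.2/(2 × 9.5) = 9.2/19.00 = 0.4842
Since 0.4842 < 1, the system is STABLE.
The servers are busy 48.42% of the time.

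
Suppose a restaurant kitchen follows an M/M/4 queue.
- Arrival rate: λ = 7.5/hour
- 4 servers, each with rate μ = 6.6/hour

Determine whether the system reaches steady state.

Stability requires ρ = λ/(cμ) < 1
ρ = 7.5/(4 × 6.6) = 7.5/26.40 = 0.2841
Since 0.2841 < 1, the system is STABLE.
The servers are busy 28.41% of the time.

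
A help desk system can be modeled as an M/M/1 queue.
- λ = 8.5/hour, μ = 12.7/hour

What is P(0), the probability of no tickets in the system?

ρ = λ/μ = 8.5/12.7 = 0.6693
P(0) = 1 - ρ = 1 - 0.6693 = 0.3307
The server is idle 33.07% of the time.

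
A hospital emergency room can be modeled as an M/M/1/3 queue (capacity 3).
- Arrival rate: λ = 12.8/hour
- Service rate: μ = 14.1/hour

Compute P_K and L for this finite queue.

ρ = λ/μ = 12.8/14.1 = 0.9078
P₀ = (1-ρ)/(1-ρ^(K+1)) = (1-0.9078)/(1-0.9078^4) = 0.092200/0.32086 = 0.2874
P_K = P₀×ρ^K = 0.2874 × 0.9078^3 = 0.2874 × 0.7481 = 0.2150
Blocking probability P_3 = 0.2150 (21.50%)
L = ρ[1 - (K+1)ρ^K + Kρ^(K+1)] / [(1-ρ)(1-ρ^(K+1))]
L = 0.9078 × (1 - 4×0.748119 + 3×0.679142) / ((1 - 0.9078) × (1 - 0.679142)) = 1.3794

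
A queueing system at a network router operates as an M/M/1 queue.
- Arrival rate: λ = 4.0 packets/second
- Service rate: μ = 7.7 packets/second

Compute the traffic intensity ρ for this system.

Server utilization: ρ = λ/μ
ρ = 4.0/7.7 = 0.5195
The server is busy 51.95% of the time.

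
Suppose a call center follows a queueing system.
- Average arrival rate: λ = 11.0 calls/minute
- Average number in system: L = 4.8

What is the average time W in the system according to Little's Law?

Little's Law: L = λW, so W = L/λ
W = 4.8/11.0 = 0.4364 minutes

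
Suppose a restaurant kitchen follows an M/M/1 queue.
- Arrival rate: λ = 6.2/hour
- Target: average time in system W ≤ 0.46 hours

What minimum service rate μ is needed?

For M/M/1: W = 1/(μ-λ)
Need W ≤ 0.46, so 1/(μ-λ) ≤ 0.46
μ - λ ≥ 1/0.46 = 2.1739
μ ≥ 6.2 + 2.1739 = 8.3739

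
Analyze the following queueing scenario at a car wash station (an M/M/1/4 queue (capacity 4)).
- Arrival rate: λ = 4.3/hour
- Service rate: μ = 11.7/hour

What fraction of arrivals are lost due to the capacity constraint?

ρ = λ/μ = 4.3/11.7 = 0.36752
P₀ = (1-ρ)/(1-ρ^(K+1)) = (1-0.36752)/(1-0.36752^5) = 0.632480/0.993295 = 0.6367
P_K = P₀×ρ^K = 0.63675 × 0.36752^4 = 0.63675 × 0.018244 = 0.01162
Blocking probability = 1.16%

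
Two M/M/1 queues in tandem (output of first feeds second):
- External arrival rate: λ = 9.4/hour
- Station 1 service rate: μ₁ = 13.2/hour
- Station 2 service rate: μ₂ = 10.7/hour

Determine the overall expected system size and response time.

By Jackson's theorem, each station behaves as independent M/M/1.
Station 1: ρ₁ = 9.4/13.2 = 0.7121, L₁ = ρ₁/(1-ρ₁) = λ/(μ₁-λ) = 9.4/3.80 = 2.4737
Station 2: ρ₂ = 9.4/10.7 = 0.8785, L₂ = ρ₂/(1-ρ₂) = λ/(μ₂-λ) = 9.4/1.30 = 7.2308
Total: L = L₁ + L₂ = 2.4737 + 7.2308 = 9.7045
W = L/λ = 9.7045/9.4 = 1.0324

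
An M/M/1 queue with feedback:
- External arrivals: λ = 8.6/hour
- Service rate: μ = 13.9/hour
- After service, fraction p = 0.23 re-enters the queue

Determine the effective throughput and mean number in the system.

Effective arrival rate: λ_eff = λ/(1-p) = 8.6/(1-0.23) = 8.6/0.77 = 11.16883
ρ = λ_eff/μ = 11.16883/13.9 = 0.803513
L = ρ/(1-ρ) = 0.803513/(1-0.803513) = 4.0894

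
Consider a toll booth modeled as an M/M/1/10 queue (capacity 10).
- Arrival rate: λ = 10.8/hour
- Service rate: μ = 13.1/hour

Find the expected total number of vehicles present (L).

ρ = λ/μ = 10.8/13.1 = 0.824427
P₀ = (1-ρ)/(1-ρ^(K+1)) = (1-0.824427)/(1-0.824427^11) = 0.17557/0.88042 = 0.1994
P_K = P₀×ρ^K = 0.1994 × 0.824427^10 = 0.1994 × 0.1451 = 0.02893
L = ρ[1 - (K+1)ρ^K + Kρ^(K+1)] / [(1-ρ)(1-ρ^(K+1))]
L = 0.824427 × (1 - 11×0.145051 + 10×0.119584) / ((1 - 0.824427) × (1 - 0.119584)) = 3.2015 vehicles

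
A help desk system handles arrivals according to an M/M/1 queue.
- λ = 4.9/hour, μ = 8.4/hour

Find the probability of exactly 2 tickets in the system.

ρ = λ/μ = 4.9/8.4 = 0.5833
P(n) = (1-ρ)ρⁿ
P(2) = (1-0.5833) × 0.5833^2
P(2) = 0.4167 × 0.3402
P(2) = 0.1418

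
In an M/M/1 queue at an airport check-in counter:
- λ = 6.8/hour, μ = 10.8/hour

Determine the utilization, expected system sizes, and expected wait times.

Step 1: ρ = λ/μ = 6.8/10.8 = 0.6296
Step 2: L = λ/(μ-λ) = 6.8/4.00 = 1.7000
Step 3: Lq = λ²/(μ(μ-λ)) = 46.24/(10.8×4.00) = 1.0704
Step 4: W = 1/(μ-λ) = 1/4.00 = 0.2500
Step 5: Wq = λ/(μ(μ-λ)) = 6.8/(10.8×4.00) = 0.1574
Step 6: P(0) = 1-ρ = 0.3704
Verify: L = λW = 6.8×0.2500 = 1.7000 ✔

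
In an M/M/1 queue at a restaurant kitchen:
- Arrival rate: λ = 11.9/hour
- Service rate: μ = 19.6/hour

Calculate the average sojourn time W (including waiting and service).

First, compute utilization: ρ = λ/μ = 11.9/19.6 = 0.6071
For M/M/1: W = 1/(μ-λ)
W = 1/(19.6-11.9) = 1/7.70
W = 0.1299 hours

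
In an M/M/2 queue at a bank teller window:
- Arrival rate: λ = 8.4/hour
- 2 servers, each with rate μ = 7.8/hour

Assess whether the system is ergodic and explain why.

Stability requires ρ = λ/(cμ) < 1
ρ = 8.4/(2 × 7.8) = 8.4/15.60 = 0.5385
Since 0.5385 < 1, the system is STABLE.
The servers are busy 53.85% of the time.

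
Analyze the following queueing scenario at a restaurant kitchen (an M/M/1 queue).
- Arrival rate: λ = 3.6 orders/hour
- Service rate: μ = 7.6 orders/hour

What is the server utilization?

Server utilization: ρ = λ/μ
ρ = 3.6/7.6 = 0.4737
The server is busy 47.37% of the time.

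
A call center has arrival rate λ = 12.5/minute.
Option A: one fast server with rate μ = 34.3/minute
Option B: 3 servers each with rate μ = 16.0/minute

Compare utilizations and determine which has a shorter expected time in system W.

Option A: single server μ = 34.3 (M/M/1)
  ρ_A = 12.5/34.3 = 0.3644
  W_A = 1/(μ-λ) = 1/(34.3-12.5) = 1/21.80 = 0.04587

Option B: 3 servers μ = 16.0 (M/M/3)
  ρ_B = λ/(cμ) = 12.5/(3×16.0) = 0.2604
  Offered load a = λ/μ = cρ = 12.5/16.0 = 0.7812
  P₀ = [ Σₙ₌₀^2 aⁿ/n! + a^3/(3!(1-ρ)) ]⁻¹
  Σ = a^0/0! + a^1/1! + a^2/2! = 1.0000 + 0.7812 + 0.3052 = 2.0864
  a^3/(3!(1-ρ)) = 0.47684/(6 × 0.73958) = 0.1075
  P₀ = 1/(2.0864 + 0.1075) = 0.4558
  Lq = P₀·a^3·ρ / (3!(1-ρ)²) = 0.45581 × 0.47684 × 0.26042 / (6 × 0.54698) = 0.01725
  Wq_B = Lq/λ = 0.01725/12.5 = 0.001380
  W_B = Wq_B + 1/μ = 0.001380 + 0.06250 = 0.06388

Since W_A = 0.04587 < W_B = 0.06388, Option A (single fast server) has the shorter time in system.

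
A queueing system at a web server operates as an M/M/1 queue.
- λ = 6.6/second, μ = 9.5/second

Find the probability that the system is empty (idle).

ρ = λ/μ = 6.6/9.5 = 0.6947
P(0) = 1 - ρ = 1 - 0.6947 = 0.3053
The server is idle 30.53% of the time.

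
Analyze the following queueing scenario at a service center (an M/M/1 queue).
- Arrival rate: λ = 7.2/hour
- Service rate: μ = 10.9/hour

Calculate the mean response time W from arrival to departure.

First, compute utilization: ρ = λ/μ = 7.2/10.9 = 0.6606
For M/M/1: W = 1/(μ-λ)
W = 1/(10.9-7.2) = 1/3.70
W = 0.2703 hours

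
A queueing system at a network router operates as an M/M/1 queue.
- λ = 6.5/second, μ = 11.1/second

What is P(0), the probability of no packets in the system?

ρ = λ/μ = 6.5/11.1 = 0.5856
P(0) = 1 - ρ = 1 - 0.5856 = 0.4144
The server is idle 41.44% of the time.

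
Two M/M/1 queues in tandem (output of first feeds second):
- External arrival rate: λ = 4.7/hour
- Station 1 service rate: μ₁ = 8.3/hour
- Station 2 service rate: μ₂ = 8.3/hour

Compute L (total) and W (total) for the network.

By Jackson's theorem, each station behaves as independent M/M/1.
Station 1: ρ₁ = 4.7/8.3 = 0.5663, L₁ = ρ₁/(1-ρ₁) = λ/(μ₁-λ) = 4.7/3.60 = 1.30556
Station 2: ρ₂ = 4.7/8.3 = 0.5663, L₂ = ρ₂/(1-ρ₂) = λ/(μ₂-λ) = 4.7/3.60 = 1.30556
Total: L = L₁ + L₂ = 1.30556 + 1.30556 = 2.6111
W = L/λ = 2.6111/4.7 = 0.5556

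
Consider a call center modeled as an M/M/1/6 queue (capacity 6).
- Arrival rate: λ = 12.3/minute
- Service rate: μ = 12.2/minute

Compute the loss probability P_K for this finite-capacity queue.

ρ = λ/μ = 12.3/12.2 = 1.0082
P₀ = (1-ρ)/(1-ρ^(K+1)) = (1-1.0082)/(1-1.0082^7) = -0.008200/-0.05883 = 0.1394
P_K = P₀×ρ^K = 0.1394 × 1.0082^6 = 0.1394 × 1.0502 = 0.1464
Blocking probability = 14.64%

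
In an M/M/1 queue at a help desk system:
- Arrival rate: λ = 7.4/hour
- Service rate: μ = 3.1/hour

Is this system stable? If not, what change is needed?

Stability requires ρ = λ/(cμ) < 1
ρ = 7.4/(1 × 3.1) = 7.4/3.10 = 2.3871
Since 2.3871 ≥ 1, the system is UNSTABLE.
Queue grows without bound. Need μ > λ = 7.4.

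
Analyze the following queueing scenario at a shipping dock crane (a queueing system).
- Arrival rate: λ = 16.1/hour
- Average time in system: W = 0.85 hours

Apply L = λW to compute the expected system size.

Little's Law: L = λW
L = 16.1 × 0.85 = 13.6850 containers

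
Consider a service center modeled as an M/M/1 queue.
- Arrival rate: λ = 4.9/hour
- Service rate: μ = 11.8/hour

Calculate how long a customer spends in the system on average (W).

First, compute utilization: ρ = λ/μ = 4.9/11.8 = 0.4153
For M/M/1: W = 1/(μ-λ)
W = 1/(11.8-4.9) = 1/6.90
W = 0.1449 hours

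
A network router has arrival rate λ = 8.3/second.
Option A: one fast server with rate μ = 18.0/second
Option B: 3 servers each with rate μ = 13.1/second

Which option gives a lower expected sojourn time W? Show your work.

Option A: single server μ = 18.0 (M/M/1)
  ρ_A = 8.3/18.0 = 0.4611
  W_A = 1/(μ-λ) = 1/(18.0-8.3) = 1/9.70 = 0.1031

Option B: 3 servers μ = 13.1 (M/M/3)
  ρ_B = λ/(cμ) = 8.3/(3×13.1) = 0.2112
  Offered load a = λ/μ = cρ = 8.3/13.1 = 0.6336
  P₀ = [ Σₙ₌₀^2 aⁿ/n! + a^3/(3!(1-ρ)) ]⁻¹
  Σ = a^0/0! + a^1/1! + a^2/2! = 1.0000 + 0.6336 + 0.2007 = 1.8343
  a^3/(3!(1-ρ)) = 0.25434/(6 × 0.78880) = 0.05374
  P₀ = 1/(1.8343 + 0.05374) = 0.5296
  Lq = P₀·a^3·ρ / (3!(1-ρ)²) = 0.52965 × 0.25434 × 0.21120 / (6 × 0.62221) = 0.007621
  Wq_B = Lq/λ = 0.0076209/8.3 = 0.00091818
  W_B = Wq_B + 1/μ = 0.00091818 + 0.076336 = 0.07725

Since W_B = 0.07725 < W_A = 0.1031, Option B (multiple servers) has the shorter time in system.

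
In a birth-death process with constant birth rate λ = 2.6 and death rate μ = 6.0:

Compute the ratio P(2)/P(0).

For constant rates: P(n)/P(0) = (λ/μ)^n
P(2)/P(0) = (2.6/6.0)^2 = 0.43333^2 = 0.1878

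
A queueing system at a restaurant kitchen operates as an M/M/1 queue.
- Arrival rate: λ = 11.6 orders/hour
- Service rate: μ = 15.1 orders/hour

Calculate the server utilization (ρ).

Server utilization: ρ = λ/μ
ρ = 11.6/15.1 = 0.7682
The server is busy 76.82% of the time.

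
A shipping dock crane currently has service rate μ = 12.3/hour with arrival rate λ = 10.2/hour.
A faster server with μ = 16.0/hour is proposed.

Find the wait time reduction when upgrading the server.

System 1: ρ₁ = 10.2/12.3 = 0.8293, W₁ = 1/(12.3-10.2) = 0.47619
System 2: ρ₂ = 10.2/16.0 = 0.6375, W₂ = 1/(16.0-10.2) = 0.17241
Improvement: (W₁-W₂)/W₁ = (0.47619-0.17241)/0.47619 = 63.79%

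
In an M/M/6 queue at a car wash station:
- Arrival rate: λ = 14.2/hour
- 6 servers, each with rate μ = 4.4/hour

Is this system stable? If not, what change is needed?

Stability requires ρ = λ/(cμ) < 1
ρ = 14.2/(6 × 4.4) = 14.2/26.40 = 0.5379
Since 0.5379 < 1, the system is STABLE.
The servers are busy 53.79% of the time.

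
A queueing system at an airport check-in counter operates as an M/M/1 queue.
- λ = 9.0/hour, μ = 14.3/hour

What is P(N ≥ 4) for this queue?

ρ = λ/μ = 9.0/14.3 = 0.6294
P(N ≥ n) = ρⁿ
P(N ≥ 4) = 0.6294^4
P(N ≥ 4) = 0.1569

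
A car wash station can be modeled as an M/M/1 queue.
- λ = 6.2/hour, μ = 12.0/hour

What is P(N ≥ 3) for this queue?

ρ = λ/μ = 6.2/12.0 = 0.5167
P(N ≥ n) = ρⁿ
P(N ≥ 3) = 0.5167^3
P(N ≥ 3) = 0.1379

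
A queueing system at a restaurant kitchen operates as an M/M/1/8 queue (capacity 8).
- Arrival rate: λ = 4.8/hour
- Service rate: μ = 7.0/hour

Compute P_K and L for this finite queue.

ρ = λ/μ = 4.8/7.0 = 0.685714
P₀ = (1-ρ)/(1-ρ^(K+1)) = (1-0.685714)/(1-0.685714^9) = 0.3143/0.9665 = 0.3252
P_K = P₀×ρ^K = 0.3252 × 0.685714^8 = 0.3252 × 0.04888 = 0.01590
Blocking probability P_8 = 0.01590 (1.59%)
L = ρ[1 - (K+1)ρ^K + Kρ^(K+1)] / [(1-ρ)(1-ρ^(K+1))]
L = 0.685714 × (1 - 9×0.04888 + 8×0.03352) / ((1 - 0.685714) × (1 - 0.03352)) = 1.8697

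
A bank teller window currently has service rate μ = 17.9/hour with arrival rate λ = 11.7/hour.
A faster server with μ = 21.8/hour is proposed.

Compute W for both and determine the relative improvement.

System 1: ρ₁ = 11.7/17.9 = 0.6536, W₁ = 1/(17.9-11.7) = 0.16129
System 2: ρ₂ = 11.7/21.8 = 0.5367, W₂ = 1/(21.8-11.7) = 0.099010
Improvement: (W₁-W₂)/W₁ = (0.16129-0.099010)/0.16129 = 38.61%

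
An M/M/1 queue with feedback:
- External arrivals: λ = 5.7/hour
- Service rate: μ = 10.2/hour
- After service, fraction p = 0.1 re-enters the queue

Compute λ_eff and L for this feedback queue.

Effective arrival rate: λ_eff = λ/(1-p) = 5.7/(1-0.1) = 5.7/0.90 = 6.33333
ρ = λ_eff/μ = 6.33333/10.2 = 0.620915
L = ρ/(1-ρ) = 0.620915/(1-0.620915) = 1.6379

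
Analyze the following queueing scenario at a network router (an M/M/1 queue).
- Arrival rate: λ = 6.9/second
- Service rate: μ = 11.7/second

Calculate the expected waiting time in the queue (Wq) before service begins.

First, compute utilization: ρ = λ/μ = 6.9/11.7 = 0.5897
For M/M/1: Wq = λ/(μ(μ-λ))
Wq = 6.9/(11.7 × (11.7-6.9))
Wq = 6.9/(11.7 × 4.80)
Wq = 0.1229 seconds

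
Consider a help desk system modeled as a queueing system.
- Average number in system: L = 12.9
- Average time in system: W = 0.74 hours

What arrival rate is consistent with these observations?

Little's Law: L = λW, so λ = L/W
λ = 12.9/0.74 = 17.4324 tickets/hour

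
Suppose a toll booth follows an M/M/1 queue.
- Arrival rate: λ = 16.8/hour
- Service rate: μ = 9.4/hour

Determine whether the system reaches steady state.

Stability requires ρ = λ/(cμ) < 1
ρ = 16.8/(1 × 9.4) = 16.8/9.40 = 1.7872
Since 1.7872 ≥ 1, the system is UNSTABLE.
Queue grows without bound. Need μ > λ = 16.8.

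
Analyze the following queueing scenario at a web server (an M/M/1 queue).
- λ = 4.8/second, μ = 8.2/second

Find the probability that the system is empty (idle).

ρ = λ/μ = 4.8/8.2 = 0.5854
P(0) = 1 - ρ = 1 - 0.5854 = 0.4146
The server is idle 41.46% of the time.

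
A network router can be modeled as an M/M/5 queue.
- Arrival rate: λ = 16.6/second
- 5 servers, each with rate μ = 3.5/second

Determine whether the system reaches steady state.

Stability requires ρ = λ/(cμ) < 1
ρ = 16.6/(5 × 3.5) = 16.6/17.50 = 0.9486
Since 0.9486 < 1, the system is STABLE.
The servers are busy 94.86% of the time.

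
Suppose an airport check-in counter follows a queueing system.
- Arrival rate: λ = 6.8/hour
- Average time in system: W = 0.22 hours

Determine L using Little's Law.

Little's Law: L = λW
L = 6.8 × 0.22 = 1.4960 passengers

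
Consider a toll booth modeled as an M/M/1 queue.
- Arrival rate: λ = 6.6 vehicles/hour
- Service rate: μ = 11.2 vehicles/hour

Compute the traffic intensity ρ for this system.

Server utilization: ρ = λ/μ
ρ = 6.6/11.2 = 0.5893
The server is busy 58.93% of the time.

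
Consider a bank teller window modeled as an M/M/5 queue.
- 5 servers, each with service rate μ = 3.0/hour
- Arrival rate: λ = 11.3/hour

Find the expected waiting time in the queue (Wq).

Traffic intensity: ρ = λ/(cμ) = 11.3/(5×3.0) = 0.7533
Since ρ = 0.7533 < 1, system is stable.
Offered load a = λ/μ = cρ = 11.3/3.0 = 3.7667
P₀ = [ Σₙ₌₀^4 aⁿ/n! + a^5/(5!(1-ρ)) ]⁻¹
Σ = a^0/0! + a^1/1! + a^2/2! + a^3/3! + a^4/4! = 1.00000 + 3.76667 + 7.09389 + 8.90677 + 8.38721 = 29.1545
a^5/(5!(1-ρ)) = 758.2038/(120 × 0.246667) = 25.6150
P₀ = 1/(29.1545 + 25.6150) = 0.01826
Lq = P₀·a^5·ρ / (5!(1-ρ)²) = 0.018258 × 758.2038 × 0.75333 / (120 × 0.060844) = 1.4283
Wq = Lq/λ = 1.4283/11.3 = 0.1264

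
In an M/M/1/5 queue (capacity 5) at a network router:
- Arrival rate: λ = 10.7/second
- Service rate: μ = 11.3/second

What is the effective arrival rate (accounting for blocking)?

ρ = λ/μ = 10.7/11.3 = 0.9469
P₀ = (1-ρ)/(1-ρ^(K+1)) = (1-0.9469)/(1-0.9469^6) = 0.05310/0.2792 = 0.1902
P_K = P₀×ρ^K = 0.1902 × 0.9469^5 = 0.1902 × 0.7612 = 0.1448
λ_eff = λ(1-P_K) = 10.7 × (1 - 0.144787) = 10.7 × 0.855213 = 9.1508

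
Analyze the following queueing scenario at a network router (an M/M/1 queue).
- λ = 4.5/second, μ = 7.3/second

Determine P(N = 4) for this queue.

ρ = λ/μ = 4.5/7.3 = 0.61644
P(n) = (1-ρ)ρⁿ
P(4) = (1-0.61644) × 0.61644^4
P(4) = 0.3836 × 0.1444
P(4) = 0.05539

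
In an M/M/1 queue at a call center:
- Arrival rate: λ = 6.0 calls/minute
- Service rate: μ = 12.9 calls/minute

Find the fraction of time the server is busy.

Server utilization: ρ = λ/μ
ρ = 6.0/12.9 = 0.4651
The server is busy 46.51% of the time.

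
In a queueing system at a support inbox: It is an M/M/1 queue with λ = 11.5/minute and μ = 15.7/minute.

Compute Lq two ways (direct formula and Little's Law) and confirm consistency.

Method 1 (direct): Lq = λ²/(μ(μ-λ)) = 132.25/(15.7 × 4.20) = 2.0056

Method 2 (Little's Law):
W = 1/(μ-λ) = 1/4.20 = 0.2381
Wq = W - 1/μ = 0.2381 - 0.06369 = 0.1744
Lq = λWq = 11.5 × 0.1744 = 2.0056 ✔ (matches Method 1)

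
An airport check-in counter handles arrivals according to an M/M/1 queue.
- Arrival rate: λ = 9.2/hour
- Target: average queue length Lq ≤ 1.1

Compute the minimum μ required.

For M/M/1: Lq = λ²/(μ(μ-λ))
Need Lq ≤ 1.1, i.e. μ(μ-λ) ≥ λ²/1.1
μ² - 9.2μ - 84.64/1.1 ≥ 0  →  μ² - 9.2μ - 76.94545 ≥ 0
Quadratic formula (positive root): μ = [λ + √(λ² + 4×76.94545)]/2
Discriminant: 84.64 + 4×76.94545 = 392.4218, √392.4218 = 19.8096
μ ≥ (9.2 + 19.8096)/2 = 14.5048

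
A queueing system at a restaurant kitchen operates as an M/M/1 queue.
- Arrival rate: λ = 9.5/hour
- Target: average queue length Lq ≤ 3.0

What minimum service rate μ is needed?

For M/M/1: Lq = λ²/(μ(μ-λ))
Need Lq ≤ 3.0, i.e. μ(μ-λ) ≥ λ²/3.0
μ² - 9.5μ - 90.25/3.0 ≥ 0  →  μ² - 9.5μ - 30.08333 ≥ 0
Quadratic formula (positive root): μ = [λ + √(λ² + 4×30.08333)]/2
Discriminant: 90.25 + 4×30.08333 = 210.5833, √210.5833 = 14.5115
μ ≥ (9.5 + 14.5115)/2 = 12.0057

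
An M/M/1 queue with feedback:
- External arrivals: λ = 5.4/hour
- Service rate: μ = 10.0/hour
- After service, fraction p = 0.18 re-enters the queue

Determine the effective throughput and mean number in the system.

Effective arrival rate: λ_eff = λ/(1-p) = 5.4/(1-0.18) = 5.4/0.82 = 6.5854
ρ = λ_eff/μ = 6.5854/10.0 = 0.65854
L = ρ/(1-ρ) = 0.65854/(1-0.65854) = 1.9286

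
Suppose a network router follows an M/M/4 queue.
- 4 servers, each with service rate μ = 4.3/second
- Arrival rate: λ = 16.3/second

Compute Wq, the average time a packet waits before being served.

Traffic intensity: ρ = λ/(cμ) = 16.3/(4×4.3) = 0.9477
Since ρ = 0.9477 < 1, system is stable.
Offered load a = λ/μ = cρ = 16.3/4.3 = 3.7907
P₀ = [ Σₙ₌₀^3 aⁿ/n! + a^4/(4!(1-ρ)) ]⁻¹
Σ = a^0/0! + a^1/1! + a^2/2! + a^3/3! = 1.0000 + 3.7907 + 7.1847 + 9.0783 = 21.0537
a^4/(4!(1-ρ)) = 206.4793/(24 × 0.05232558) = 164.4187
P₀ = 1/(21.0537 + 164.4187) = 0.005392
Lq = P₀·a^4·ρ / (4!(1-ρ)²) = 0.00539164 × 206.4793 × 0.947674 / (24 × 0.00273797) = 16.0552
Wq = Lq/λ = 16.0552/16.3 = 0.9850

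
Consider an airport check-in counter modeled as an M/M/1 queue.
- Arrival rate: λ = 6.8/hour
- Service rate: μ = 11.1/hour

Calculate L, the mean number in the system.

ρ = λ/μ = 6.8/11.1 = 0.6126
For M/M/1: L = λ/(μ-λ)
L = 6.8/(11.1-6.8) = 6.8/4.30
L = 1.5814 passengers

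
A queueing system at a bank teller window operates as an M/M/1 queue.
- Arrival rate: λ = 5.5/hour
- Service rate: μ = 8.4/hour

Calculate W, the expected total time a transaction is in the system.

First, compute utilization: ρ = λ/μ = 5.5/8.4 = 0.6548
For M/M/1: W = 1/(μ-λ)
W = 1/(8.4-5.5) = 1/2.90
W = 0.3448 hours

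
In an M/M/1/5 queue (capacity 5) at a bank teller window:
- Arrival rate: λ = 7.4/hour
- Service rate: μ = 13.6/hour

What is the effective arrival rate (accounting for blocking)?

ρ = λ/μ = 7.4/13.6 = 0.54412
P₀ = (1-ρ)/(1-ρ^(K+1)) = (1-0.54412)/(1-0.54412^6) = 0.45588/0.97405 = 0.4680
P_K = P₀×ρ^K = 0.4680 × 0.54412^5 = 0.4680 × 0.04770 = 0.02232
λ_eff = λ(1-P_K) = 7.4 × (1 - 0.02232) = 7.4 × 0.97768 = 7.2348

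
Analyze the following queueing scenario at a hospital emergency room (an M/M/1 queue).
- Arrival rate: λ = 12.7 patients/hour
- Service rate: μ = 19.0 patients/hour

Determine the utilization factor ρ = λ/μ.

Server utilization: ρ = λ/μ
ρ = 12.7/19.0 = 0.6684
The server is busy 66.84% of the time.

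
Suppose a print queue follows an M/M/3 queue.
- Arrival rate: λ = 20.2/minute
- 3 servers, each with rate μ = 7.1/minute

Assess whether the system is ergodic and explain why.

Stability requires ρ = λ/(cμ) < 1
ρ = 20.2/(3 × 7.1) = 20.2/21.30 = 0.9484
Since 0.9484 < 1, the system is STABLE.
The servers are busy 94.84% of the time.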